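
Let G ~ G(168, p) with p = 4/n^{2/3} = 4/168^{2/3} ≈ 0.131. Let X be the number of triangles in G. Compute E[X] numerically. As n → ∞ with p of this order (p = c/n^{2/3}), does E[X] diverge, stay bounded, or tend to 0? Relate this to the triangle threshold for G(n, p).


Number of potential triangles: C(168, 3) = 776216.
Each occurs with probability p³ ≈ (0.131)³ ≈ 2.26757e-03.
By linearity: E[X] = C(168, 3)·p³ ≈ 776216 · 2.26757e-03 ≈ 1760.127.
Since α = 2/3 < 1, p = c/n^{2/3} ≫ 1/n is above the triangle threshold p ~ 1/n. Asymptotically E[X] ~ (c³/6)·n^{3(1−α)} = (4³/6)·n^{1} → ∞; triangles are abundant w.h.p.

E[X] ≈ 1760.127; in regime p = Θ(1/n^{2/3}) E[X] diverges (above the triangle threshold p ~ 1/n).


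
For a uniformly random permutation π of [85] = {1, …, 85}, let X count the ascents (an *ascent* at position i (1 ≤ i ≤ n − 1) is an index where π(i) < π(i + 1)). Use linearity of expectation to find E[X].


Write X = Σ X_I over i = 1, …, 84, with X_I the indicator of one ascent.
There are 84 indicators.
For each fixed i, the pair (π(i), π(i+1)) is a uniformly random ordered pair of distinct values from {1, …, 85}; by symmetry P[π(i) < π(i+1)] = 1/2.
By linearity: E[X] = 84 · (1/2) = (85 − 1) · (1/2) = 42 ≈ 42.0000.

E[X] = 42 = 42.0000.


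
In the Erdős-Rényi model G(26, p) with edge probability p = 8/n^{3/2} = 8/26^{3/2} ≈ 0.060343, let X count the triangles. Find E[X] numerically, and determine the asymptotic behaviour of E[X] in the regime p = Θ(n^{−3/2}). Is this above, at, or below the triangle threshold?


Number of potential triangles: C(26, 3) = 2600.
Each occurs with probability p³ ≈ (0.060343)³ ≈ 2.1973027e-04.
By linearity: E[X] = C(26, 3)·p³ ≈ 2600 · 2.1973027e-04 ≈ 0.57130.
Since α = 3/2 > 1, p = c/n^{3/2} = o(1/n) is below the triangle threshold p ~ 1/n. Asymptotically E[X] ~ (c³/6)·n^{3(1−α)} = (8³/6)·n^{-1.5} → 0, so by Markov's inequality G has no triangles w.h.p.

E[X] ≈ 0.57130; in regime p = Θ(1/n^{3/2}) E[X] tends to 0 (below the triangle threshold p ~ 1/n).


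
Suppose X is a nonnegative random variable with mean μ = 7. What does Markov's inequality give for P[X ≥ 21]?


μ = E[X] = 7, a = 21.
Markov: P[X ≥ 21] ≤ μ/a = (7)/21 = 1/3.
Numerically: ≈ 0.33333.
(Since a = 21 > μ = 7.00000, the bound 1/3 is < 1 and informative.)

P[X ≥ 21] ≤ 1/3 ≈ 0.33333.


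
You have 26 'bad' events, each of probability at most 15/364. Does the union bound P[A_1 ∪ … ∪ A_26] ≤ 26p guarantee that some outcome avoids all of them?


Union bound: P[∪_{i=1}^{26} A_i] ≤ Σ_i P[A_i] ≤ 26·p = 26·(15/364) = 15/14.
Numerically: 15/14 ≈ 1.0714.
Is 15/14 < 1? NO.
Since the bound 15/14 is ≥ 1, the union bound is uninformative here; it does NOT by itself certify existence.

26·p = 15/14 ≈ 1.0714; existence NOT certified by the union bound.


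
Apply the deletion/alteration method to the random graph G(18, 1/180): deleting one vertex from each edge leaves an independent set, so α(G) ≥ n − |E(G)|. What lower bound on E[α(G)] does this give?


E[|E(G)|] = C(18, 2)·p = 153 · (1/180) = 17/20.
E[α(G)] ≥ n − E[|E(G)|] = 18 − 17/20 = 343/20.
Numerically: ≈ 17.1500.
(This is only a lower bound; the true E[α(G)] may be larger.)

E[α(G)] ≥ 343/20 ≈ 17.1500.


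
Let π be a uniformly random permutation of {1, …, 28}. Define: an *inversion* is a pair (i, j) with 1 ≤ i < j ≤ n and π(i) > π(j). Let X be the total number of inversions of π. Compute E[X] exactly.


Write X = Σ X_I over the C(28, 2) = 378 pairs i < j, with X_I the indicator of one inversion.
There are 378 indicators.
For each fixed pair i < j, the values π(i) and π(j) are two distinct elements of {1, …, 28} in uniformly random order; by symmetry P[π(i) > π(j)] = 1/2.
By linearity: E[X] = 378 · (1/2) = C(28, 2) · (1/2) = 378/2 = 189 ≈ 189.0000.

E[X] = 189 = 189.0000.


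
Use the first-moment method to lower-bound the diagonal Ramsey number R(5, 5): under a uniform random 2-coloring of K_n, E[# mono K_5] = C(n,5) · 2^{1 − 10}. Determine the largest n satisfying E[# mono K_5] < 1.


We need C(n, 5) · 2^{1 − 10} < 1, i.e. C(n, 5) < 2^{10 − 1} = 512.
Check values of n near the boundary:
  n = 8: C(8, 5) = 56; 56 < 512? YES
  n = 9: C(9, 5) = 126; 126 < 512? YES
  n = 10: C(10, 5) = 252; 252 < 512? YES
  n = 11: C(11, 5) = 462; 462 < 512? YES
  n = 12: C(12, 5) = 792; 792 < 512? NO
  n = 13: C(13, 5) = 1287; 1287 < 512? NO
  n = 14: C(14, 5) = 2002; 2002 < 512? NO
The largest n with C(n, 5) < 512 is n = 11 (where E[X] = 231/256 ≈ 0.9023). Hence R(5, 5) > 11, i.e. R(5, 5) ≥ 12.

Largest n = 11; hence R(5, 5) > 11.


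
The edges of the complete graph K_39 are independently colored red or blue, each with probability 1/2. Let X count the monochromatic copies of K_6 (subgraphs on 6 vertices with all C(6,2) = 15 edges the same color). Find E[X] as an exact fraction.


Let X = Σ_S X_S over the C(39, 6) = 3262623 subsets S of size 6, where X_S = 1 if the K_6 on S is monochromatic.
For a fixed S, the K_6 on S has C(6, 2) = 15 edges. P[all 15 edges red] = (1/2)^15, and likewise for blue, so P[monochromatic] = 2·(1/2)^15 = 2^{1 − 15} = 1/16384.
Summing: E[X] = C(39, 6) · 2^{1 − 15} = 3262623 · 1/16384 = 3262623/16384.
Numerically: E[X] ≈ 199.13470.

E[X] = C(39,6)·2^(1−C(6,2)) = 3262623/16384 ≈ 199.13470.


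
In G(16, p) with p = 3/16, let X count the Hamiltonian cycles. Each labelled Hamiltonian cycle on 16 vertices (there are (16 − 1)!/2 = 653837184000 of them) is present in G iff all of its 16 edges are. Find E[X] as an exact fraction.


K_16 has (16 − 1)!/2 = 653837184000 labelled Hamiltonian cycles.
For each such Hamiltonian cycle H, let X_H = 1 if all 16 edges of H are present in G. Then P[X_H = 1] = p^{16} = (3/16)^{16} = 43046721/18446744073709551616.
By linearity of expectation: E[X] = Σ_H E[X_H] = 653837184000 · p^{16} = 653837184000 · 43046721/18446744073709551616 = 27485885585032875/18014398509481984.
Numerically: E[X] ≈ 1.526.

E[X] = 653837184000 · (3/16)^{16} = 27485885585032875/18014398509481984 ≈ 1.526.


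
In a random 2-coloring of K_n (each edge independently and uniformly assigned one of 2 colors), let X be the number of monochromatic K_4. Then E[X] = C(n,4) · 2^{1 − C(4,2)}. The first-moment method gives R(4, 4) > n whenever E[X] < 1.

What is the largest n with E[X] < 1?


We need C(n, 4) · 2^{1 − 6} < 1, i.e. C(n, 4) < 2^{6 − 1} = 32.
Check values of n near the boundary:
  n = 4: C(4, 4) = 1; 1 < 32? YES
  n = 5: C(5, 4) = 5; 5 < 32? YES
  n = 6: C(6, 4) = 15; 15 < 32? YES
  n = 7: C(7, 4) = 35; 35 < 32? NO
The largest n with C(n, 4) < 32 is n = 6 (where E[X] = 15/32 ≈ 0.469). Hence R(4, 4) > 6, i.e. R(4, 4) ≥ 7.

Largest n = 6; hence R(4, 4) > 6.


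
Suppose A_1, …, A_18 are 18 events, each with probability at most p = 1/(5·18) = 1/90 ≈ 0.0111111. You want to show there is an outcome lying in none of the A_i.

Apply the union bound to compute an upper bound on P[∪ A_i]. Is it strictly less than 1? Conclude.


Union bound: P[∪_{i=1}^{18} A_i] ≤ Σ_i P[A_i] ≤ 18·p = 18·(1/90) = 1/5.
Numerically: 1/5 ≈ 0.2000000.
Is 1/5 < 1? YES.
Since P[∪ A_i] ≤ 1/5 < 1, the complement has P[∩ A_i^c] ≥ 1 − 1/5 = 4/5 > 0, so some outcome avoids every A_i.

18·p = 1/5 ≈ 0.2000000; existence CERTIFIED by the union bound.


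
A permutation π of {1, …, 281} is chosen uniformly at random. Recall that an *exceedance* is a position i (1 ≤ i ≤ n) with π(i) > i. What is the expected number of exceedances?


Write X = Σ_{i=1}^{281} X_i, where X_i = 1_{π(i) > i}.
For each fixed i, π(i) is uniform over {1, …, 281} (marginal of a uniform permutation), so P[π(i) > i] = (n − i)/n. Summing: Σ_{i=1}^{281} (n − i)/n = (0 + 1 + … + 280)/281 = 281(281 − 1)/(2·281) = (281 − 1)/2.
Hence E[X] = Σ_{i=1}^{281} (281 − i)/281 = 140 ≈ 140.00000.

E[X] = 140 = 140.00000.


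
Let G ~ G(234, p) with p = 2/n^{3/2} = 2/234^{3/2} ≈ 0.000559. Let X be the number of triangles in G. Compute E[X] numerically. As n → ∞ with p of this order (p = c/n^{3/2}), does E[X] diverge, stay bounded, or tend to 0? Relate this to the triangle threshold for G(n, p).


Number of potential triangles: C(234, 3) = 2108184.
Each occurs with probability p³ ≈ (0.000559)³ ≈ 1.74429e-10.
By linearity: E[X] = C(234, 3)·p³ ≈ 2108184 · 1.74429e-10 ≈ 0.000.
Since α = 3/2 > 1, p = c/n^{3/2} = o(1/n) is below the triangle threshold p ~ 1/n. Asymptotically E[X] ~ (c³/6)·n^{3(1−α)} = (2³/6)·n^{-1.5} → 0, so by Markov's inequality G has no triangles w.h.p.

E[X] ≈ 0.000; in regime p = Θ(1/n^{3/2}) E[X] tends to 0 (below the triangle threshold p ~ 1/n).


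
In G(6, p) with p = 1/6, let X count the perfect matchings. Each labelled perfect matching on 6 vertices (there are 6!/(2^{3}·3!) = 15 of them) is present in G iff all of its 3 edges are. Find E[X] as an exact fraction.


K_6 has 6!/(2^{3}·3!) = 15 labelled perfect matchings.
For each such perfect matching H, let X_H = 1 if all 3 edges of H are present in G. Then P[X_H = 1] = p^{3} = (1/6)^{3} = 1/216.
Summing the indicators: E[X] = Σ_H E[X_H] = 15 · p^{3} = 15 · 1/216 = 5/72.
Numerically: E[X] ≈ 0.0694.

E[X] = 15 · (1/6)^{3} = 5/72 ≈ 0.0694.


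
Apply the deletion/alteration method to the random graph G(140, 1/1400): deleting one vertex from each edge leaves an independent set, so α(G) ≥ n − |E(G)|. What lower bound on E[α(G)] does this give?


E[|E(G)|] = C(140, 2)·p = 9730 · (1/1400) = 139/20.
E[α(G)] ≥ n − E[|E(G)|] = 140 − 139/20 = 2661/20.
Numerically: ≈ 133.0500.
(This is only a lower bound; the true E[α(G)] may be larger.)

E[α(G)] ≥ 2661/20 ≈ 133.0500.


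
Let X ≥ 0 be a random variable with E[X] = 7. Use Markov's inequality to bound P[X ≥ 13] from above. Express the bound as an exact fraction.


μ = E[X] = 7, a = 13.
Markov: P[X ≥ 13] ≤ μ/a = (7)/13 = 7/13.
Numerically: ≈ 0.5385.
(Since a = 13 > μ = 7.0000, the bound 7/13 is < 1 and informative.)

P[X ≥ 13] ≤ 7/13 ≈ 0.5385.


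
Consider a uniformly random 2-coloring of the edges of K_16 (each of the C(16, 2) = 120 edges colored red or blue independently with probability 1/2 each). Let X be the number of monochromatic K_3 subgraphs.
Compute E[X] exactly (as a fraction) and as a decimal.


Let X = Σ_S X_S over the C(16, 3) = 560 subsets S of size 3, where X_S = 1 if the K_3 on S is monochromatic.
For a fixed S, the K_3 on S has C(3, 2) = 3 edges. P[all 3 edges red] = (1/2)^3, and likewise for blue, so P[monochromatic] = 2·(1/2)^3 = 2^{1 − 3} = 1/4.
Summing: E[X] = C(16, 3) · 2^{1 − 3} = 560 · 1/4 = 140.
Numerically: E[X] ≈ 140.000000.

E[X] = C(16,3)·2^(1−C(3,2)) = 140 ≈ 140.000000.


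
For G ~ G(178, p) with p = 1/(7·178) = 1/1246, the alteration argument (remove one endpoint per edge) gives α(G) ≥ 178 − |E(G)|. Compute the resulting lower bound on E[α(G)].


E[|E(G)|] = C(178, 2)·p = 15753 · (1/1246) = 177/14.
E[α(G)] ≥ n − E[|E(G)|] = 178 − 177/14 = 2315/14.
Numerically: ≈ 165.357143.
(This is only a lower bound; the true E[α(G)] may be larger.)

E[α(G)] ≥ 2315/14 ≈ 165.357143.


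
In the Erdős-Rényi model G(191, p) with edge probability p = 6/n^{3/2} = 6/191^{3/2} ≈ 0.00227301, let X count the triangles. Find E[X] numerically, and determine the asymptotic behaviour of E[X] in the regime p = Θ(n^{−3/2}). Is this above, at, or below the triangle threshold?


Number of potential triangles: C(191, 3) = 1143135.
Each occurs with probability p³ ≈ (0.00227301)³ ≈ 1.17436635e-08.
By linearity: E[X] = C(191, 3)·p³ ≈ 1143135 · 1.17436635e-08 ≈ 0.013425.
Since α = 3/2 > 1, p = c/n^{3/2} = o(1/n) is below the triangle threshold p ~ 1/n. Asymptotically E[X] ~ (c³/6)·n^{3(1−α)} = (6³/6)·n^{-1.5} → 0, so by Markov's inequality G has no triangles w.h.p.

E[X] ≈ 0.013425; in regime p = Θ(1/n^{3/2}) E[X] tends to 0 (below the triangle threshold p ~ 1/n).


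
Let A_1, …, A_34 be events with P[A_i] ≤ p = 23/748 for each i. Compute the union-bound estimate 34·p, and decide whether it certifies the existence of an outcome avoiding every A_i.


Union bound: P[∪_{i=1}^{34} A_i] ≤ Σ_i P[A_i] ≤ 34·p = 34·(23/748) = 23/22.
Numerically: 23/22 ≈ 1.0454545.
Is 23/22 < 1? NO.
Since the bound 23/22 is ≥ 1, the union bound is uninformative here; it does NOT by itself certify existence.

34·p = 23/22 ≈ 1.0454545; existence NOT certified by the union bound.


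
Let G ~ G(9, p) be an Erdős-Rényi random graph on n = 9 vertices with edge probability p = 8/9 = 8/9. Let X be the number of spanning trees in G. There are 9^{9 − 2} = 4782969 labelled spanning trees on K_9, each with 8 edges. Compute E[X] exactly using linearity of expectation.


K_9 has 9^{9 − 2} = 4782969 labelled spanning trees.
For each such spanning tree H, let X_H = 1 if all 8 edges of H are present in G. Then P[X_H = 1] = p^{8} = (8/9)^{8} = 16777216/43046721.
By linearity: E[X] = Σ_H E[X_H] = 4782969 · p^{8} = 4782969 · 16777216/43046721 = 16777216/9.
Numerically: E[X] ≈ 1.86e+06.

E[X] = 4782969 · (8/9)^{8} = 16777216/9 ≈ 1.86e+06.


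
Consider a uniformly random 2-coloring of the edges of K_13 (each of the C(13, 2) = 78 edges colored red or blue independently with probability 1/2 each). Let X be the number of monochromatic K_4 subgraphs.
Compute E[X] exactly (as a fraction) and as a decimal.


Let X = Σ_S X_S over the C(13, 4) = 715 subsets S of size 4, where X_S = 1 if the K_4 on S is monochromatic.
For a fixed S, the K_4 on S has C(4, 2) = 6 edges. P[all 6 edges red] = (1/2)^6, and likewise for blue, so P[monochromatic] = 2·(1/2)^6 = 2^{1 − 6} = 1/32.
By linearity of expectation: E[X] = C(13, 4) · 2^{1 − 6} = 715 · 1/32 = 715/32.
Numerically: E[X] ≈ 22.34375.

E[X] = C(13,4)·2^(1−C(4,2)) = 715/32 ≈ 22.34375.


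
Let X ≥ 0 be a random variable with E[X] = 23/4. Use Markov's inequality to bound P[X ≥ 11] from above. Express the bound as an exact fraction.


μ = E[X] = 23/4, a = 11.
Markov: P[X ≥ 11] ≤ μ/a = (23/4)/11 = 23/44.
Numerically: ≈ 0.52273.
(Since a = 11 > μ = 5.75000, the bound 23/44 is < 1 and informative.)

P[X ≥ 11] ≤ 23/44 ≈ 0.52273.


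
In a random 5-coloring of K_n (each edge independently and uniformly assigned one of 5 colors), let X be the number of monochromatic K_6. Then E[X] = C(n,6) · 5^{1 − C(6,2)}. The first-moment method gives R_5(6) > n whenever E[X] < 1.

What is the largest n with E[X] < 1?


We need C(n, 6) · 5^{1 − 15} < 1, i.e. C(n, 6) < 5^{15 − 1} = 6103515625.
Check values of n near the boundary:
  n = 129: C(129, 6) = 5688177600; 5688177600 < 6103515625? YES
  n = 130: C(130, 6) = 5963412000; 5963412000 < 6103515625? YES
  n = 131: C(131, 6) = 6249655776; 6249655776 < 6103515625? NO
The largest n with C(n, 6) < 6103515625 is n = 130 (where E[X] = 47707296/48828125 ≈ 0.9770454). Hence R_5(6) > 130, i.e. R_5(6) ≥ 131.

Largest n = 130; hence R_5(6) > 130.


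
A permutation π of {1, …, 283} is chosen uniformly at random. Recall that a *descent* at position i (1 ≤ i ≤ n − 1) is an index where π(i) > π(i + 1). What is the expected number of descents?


Write X = Σ X_I over i = 1, …, 282, with X_I the indicator of one descent.
There are 282 indicators.
For each fixed i, the pair (π(i), π(i+1)) is a uniformly random ordered pair of distinct values from {1, …, 283}; by symmetry P[π(i) > π(i+1)] = 1/2.
By linearity: E[X] = 282 · (1/2) = (283 − 1) · (1/2) = 141 ≈ 141.00000.

E[X] = 141 = 141.00000.


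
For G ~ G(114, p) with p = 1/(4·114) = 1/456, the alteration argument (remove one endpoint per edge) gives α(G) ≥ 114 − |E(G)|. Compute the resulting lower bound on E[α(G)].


E[|E(G)|] = C(114, 2)·p = 6441 · (1/456) = 113/8.
E[α(G)] ≥ n − E[|E(G)|] = 114 − 113/8 = 799/8.
Numerically: ≈ 99.875.
(This is only a lower bound; the true E[α(G)] may be larger.)

E[α(G)] ≥ 799/8 ≈ 99.875.


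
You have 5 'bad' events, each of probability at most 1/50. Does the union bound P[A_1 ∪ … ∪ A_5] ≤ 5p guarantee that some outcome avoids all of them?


Union bound: P[∪_{i=1}^{5} A_i] ≤ Σ_i P[A_i] ≤ 5·p = 5·(1/50) = 1/10.
Numerically: 1/10 ≈ 0.1000.
Is 1/10 < 1? YES.
Since P[∪ A_i] ≤ 1/10 < 1, the complement has P[∩ A_i^c] ≥ 1 − 1/10 = 9/10 > 0, so some outcome avoids every A_i.

5·p = 1/10 ≈ 0.1000; existence CERTIFIED by the union bound.


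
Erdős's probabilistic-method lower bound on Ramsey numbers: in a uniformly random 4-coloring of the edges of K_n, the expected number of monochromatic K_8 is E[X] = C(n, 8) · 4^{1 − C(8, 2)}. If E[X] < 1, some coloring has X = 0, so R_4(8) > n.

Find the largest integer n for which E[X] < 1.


We need C(n, 8) · 4^{1 − 28} < 1, i.e. C(n, 8) < 4^{28 − 1} = 18014398509481984.
Check values of n near the boundary:
  n = 406: C(406, 8) = 17082453897995850; 17082453897995850 < 18014398509481984? YES
  n = 407: C(407, 8) = 17424959239309050; 17424959239309050 < 18014398509481984? YES
  n = 408: C(408, 8) = 17773458424095231; 17773458424095231 < 18014398509481984? YES
  n = 409: C(409, 8) = 18128041135797879; 18128041135797879 < 18014398509481984? NO
  n = 410: C(410, 8) = 18488798173326195; 18488798173326195 < 18014398509481984? NO
  n = 411: C(411, 8) = 18855821462126715; 18855821462126715 < 18014398509481984? NO
The largest n with C(n, 8) < 18014398509481984 is n = 408 (where E[X] = 17773458424095231/18014398509481984 ≈ 0.98663). Hence R_4(8) > 408, i.e. R_4(8) ≥ 409.

Largest n = 408; hence R_4(8) > 408.


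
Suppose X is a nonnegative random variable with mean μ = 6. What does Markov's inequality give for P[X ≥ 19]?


μ = E[X] = 6, a = 19.
Markov: P[X ≥ 19] ≤ μ/a = (6)/19 = 6/19.
Numerically: ≈ 0.31579.
(Since a = 19 > μ = 6.00000, the bound 6/19 is < 1 and informative.)

P[X ≥ 19] ≤ 6/19 ≈ 0.31579.


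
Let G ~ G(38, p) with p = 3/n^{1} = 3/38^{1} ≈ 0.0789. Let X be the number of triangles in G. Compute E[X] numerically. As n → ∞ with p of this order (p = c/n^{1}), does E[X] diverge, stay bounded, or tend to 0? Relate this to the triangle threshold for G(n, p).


Number of potential triangles: C(38, 3) = 8436.
Each occurs with probability p³ ≈ (0.0789)³ ≈ 4.92054e-04.
By linearity: E[X] = C(38, 3)·p³ ≈ 8436 · 4.92054e-04 ≈ 4.151.
Here α = 1, so p = 3/n is exactly at the triangle threshold p ~ 1/n. Asymptotically E[X] → c³/6 = 3³/6 = 9/2 ≈ 4.500, a bounded constant. In this regime the triangle count is asymptotically Poisson(c³/6).

E[X] ≈ 4.151; in regime p = Θ(1/n^{1}) E[X] stays bounded (at the triangle threshold p ~ 1/n).


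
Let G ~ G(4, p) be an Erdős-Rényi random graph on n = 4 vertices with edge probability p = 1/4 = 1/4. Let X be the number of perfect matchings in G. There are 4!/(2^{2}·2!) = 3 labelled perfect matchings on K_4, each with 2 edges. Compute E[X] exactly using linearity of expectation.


K_4 has 4!/(2^{2}·2!) = 3 labelled perfect matchings.
For each such perfect matching H, let X_H = 1 if all 2 edges of H are present in G. Then P[X_H = 1] = p^{2} = (1/4)^{2} = 1/16.
Summing the indicators: E[X] = Σ_H E[X_H] = 3 · p^{2} = 3 · 1/16 = 3/16.
Numerically: E[X] ≈ 0.1875.

E[X] = 3 · (1/4)^{2} = 3/16 ≈ 0.1875.


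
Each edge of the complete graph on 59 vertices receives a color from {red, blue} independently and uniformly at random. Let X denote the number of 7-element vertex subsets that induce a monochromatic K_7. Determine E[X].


Let X = Σ_S X_S over the C(59, 7) = 341149446 subsets S of size 7, where X_S = 1 if the K_7 on S is monochromatic.
For a fixed S, the K_7 on S has C(7, 2) = 21 edges. P[all 21 edges red] = (1/2)^21, and likewise for blue, so P[monochromatic] = 2·(1/2)^21 = 2^{1 − 21} = 1/1048576.
Summing: E[X] = C(59, 7) · 2^{1 − 21} = 341149446 · 1/1048576 = 170574723/524288.
Numerically: E[X] ≈ 325.34546.

E[X] = C(59,7)·2^(1−C(7,2)) = 170574723/524288 ≈ 325.34546.


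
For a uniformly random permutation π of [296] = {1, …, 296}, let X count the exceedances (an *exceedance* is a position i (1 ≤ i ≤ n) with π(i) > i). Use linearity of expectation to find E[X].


Write X = Σ_{i=1}^{296} X_i, where X_i = 1_{π(i) > i}.
For each fixed i, π(i) is uniform over {1, …, 296} (marginal of a uniform permutation), so P[π(i) > i] = (n − i)/n. Summing: Σ_{i=1}^{296} (n − i)/n = (0 + 1 + … + 295)/296 = 296(296 − 1)/(2·296) = (296 − 1)/2.
Hence E[X] = Σ_{i=1}^{296} (296 − i)/296 = 295/2 ≈ 147.500.

E[X] = 295/2 = 147.500.


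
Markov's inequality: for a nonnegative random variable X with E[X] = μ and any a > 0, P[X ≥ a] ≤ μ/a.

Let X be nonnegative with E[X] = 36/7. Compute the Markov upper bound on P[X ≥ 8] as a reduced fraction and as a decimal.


μ = E[X] = 36/7, a = 8.
Markov: P[X ≥ 8] ≤ μ/a = (36/7)/8 = 9/14.
Numerically: ≈ 0.6429.
(Since a = 8 > μ = 5.1429, the bound 9/14 is < 1 and informative.)

P[X ≥ 8] ≤ 9/14 ≈ 0.6429.


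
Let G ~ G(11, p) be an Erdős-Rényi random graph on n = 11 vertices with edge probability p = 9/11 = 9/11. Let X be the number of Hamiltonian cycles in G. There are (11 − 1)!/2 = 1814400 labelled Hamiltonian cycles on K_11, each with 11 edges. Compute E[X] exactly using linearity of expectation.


K_11 has (11 − 1)!/2 = 1814400 labelled Hamiltonian cycles.
For each such Hamiltonian cycle H, let X_H = 1 if all 11 edges of H are present in G. Then P[X_H = 1] = p^{11} = (9/11)^{11} = 31381059609/285311670611.
By linearity: E[X] = Σ_H E[X_H] = 1814400 · p^{11} = 1814400 · 31381059609/285311670611 = 56937794554569600/285311670611.
Numerically: E[X] ≈ 1.9956e+05.

E[X] = 1814400 · (9/11)^{11} = 56937794554569600/285311670611 ≈ 1.9956e+05.


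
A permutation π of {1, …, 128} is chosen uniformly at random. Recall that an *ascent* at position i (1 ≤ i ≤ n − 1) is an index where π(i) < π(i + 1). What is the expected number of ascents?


Write X = Σ X_I over i = 1, …, 127, with X_I the indicator of one ascent.
There are 127 indicators.
For each fixed i, the pair (π(i), π(i+1)) is a uniformly random ordered pair of distinct values from {1, …, 128}; by symmetry P[π(i) < π(i+1)] = 1/2.
By linearity: E[X] = 127 · (1/2) = (128 − 1) · (1/2) = 127/2 ≈ 63.5000.

E[X] = 127/2 = 63.5000.


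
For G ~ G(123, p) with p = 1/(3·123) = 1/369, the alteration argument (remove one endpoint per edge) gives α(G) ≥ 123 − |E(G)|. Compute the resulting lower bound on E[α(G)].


E[|E(G)|] = C(123, 2)·p = 7503 · (1/369) = 61/3.
E[α(G)] ≥ n − E[|E(G)|] = 123 − 61/3 = 308/3.
Numerically: ≈ 102.66667.
(This is only a lower bound; the true E[α(G)] may be larger.)

E[α(G)] ≥ 308/3 ≈ 102.66667.


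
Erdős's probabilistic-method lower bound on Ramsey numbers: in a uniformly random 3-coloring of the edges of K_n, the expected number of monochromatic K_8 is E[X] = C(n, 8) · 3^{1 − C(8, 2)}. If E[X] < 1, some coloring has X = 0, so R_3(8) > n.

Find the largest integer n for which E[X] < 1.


We need C(n, 8) · 3^{1 − 28} < 1, i.e. C(n, 8) < 3^{28 − 1} = 7625597484987.
Check values of n near the boundary:
  n = 152: C(152, 8) = 5859727868575; 5859727868575 < 7625597484987? YES
  n = 153: C(153, 8) = 6183023199255; 6183023199255 < 7625597484987? YES
  n = 154: C(154, 8) = 6521818990995; 6521818990995 < 7625597484987? YES
  n = 155: C(155, 8) = 6876747915675; 6876747915675 < 7625597484987? YES
  n = 156: C(156, 8) = 7248464019225; 7248464019225 < 7625597484987? YES
  n = 157: C(157, 8) = 7637643295425; 7637643295425 < 7625597484987? NO
  n = 158: C(158, 8) = 8044984271181; 8044984271181 < 7625597484987? NO
  n = 159: C(159, 8) = 8471208603429; 8471208603429 < 7625597484987? NO
The largest n with C(n, 8) < 7625597484987 is n = 156 (where E[X] = 805384891025/847288609443 ≈ 0.9505). Hence R_3(8) > 156, i.e. R_3(8) ≥ 157.

Largest n = 156; hence R_3(8) > 156.


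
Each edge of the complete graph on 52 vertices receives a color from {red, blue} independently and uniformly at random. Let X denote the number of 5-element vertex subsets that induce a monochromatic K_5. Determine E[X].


Let X = Σ_S X_S over the C(52, 5) = 2598960 subsets S of size 5, where X_S = 1 if the K_5 on S is monochromatic.
For a fixed S, the K_5 on S has C(5, 2) = 10 edges. P[all 10 edges red] = (1/2)^10, and likewise for blue, so P[monochromatic] = 2·(1/2)^10 = 2^{1 − 10} = 1/512.
By linearity: E[X] = C(52, 5) · 2^{1 − 10} = 2598960 · 1/512 = 162435/32.
Numerically: E[X] ≈ 5076.09375.

E[X] = C(52,5)·2^(1−C(5,2)) = 162435/32 ≈ 5076.09375.


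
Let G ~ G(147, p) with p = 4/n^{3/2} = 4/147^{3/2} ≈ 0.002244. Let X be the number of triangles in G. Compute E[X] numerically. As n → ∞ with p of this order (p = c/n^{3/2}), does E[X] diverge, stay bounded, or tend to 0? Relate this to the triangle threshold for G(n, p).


Number of potential triangles: C(147, 3) = 518665.
Each occurs with probability p³ ≈ (0.002244)³ ≈ 1.130452e-08.
By linearity: E[X] = C(147, 3)·p³ ≈ 518665 · 1.130452e-08 ≈ 0.0059.
Since α = 3/2 > 1, p = c/n^{3/2} = o(1/n) is below the triangle threshold p ~ 1/n. Asymptotically E[X] ~ (c³/6)·n^{3(1−α)} = (4³/6)·n^{-1.5} → 0, so by Markov's inequality G has no triangles w.h.p.

E[X] ≈ 0.0059; in regime p = Θ(1/n^{3/2}) E[X] tends to 0 (below the triangle threshold p ~ 1/n).


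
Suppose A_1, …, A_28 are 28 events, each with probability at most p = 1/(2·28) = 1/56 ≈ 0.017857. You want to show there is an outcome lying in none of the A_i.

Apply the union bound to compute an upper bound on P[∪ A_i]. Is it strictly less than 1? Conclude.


Union bound: P[∪_{i=1}^{28} A_i] ≤ Σ_i P[A_i] ≤ 28·p = 28·(1/56) = 1/2.
Numerically: 1/2 ≈ 0.500000.
Is 1/2 < 1? YES.
Since P[∪ A_i] ≤ 1/2 < 1, the complement has P[∩ A_i^c] ≥ 1 − 1/2 = 1/2 > 0, so some outcome avoids every A_i.

28·p = 1/2 ≈ 0.500000; existence CERTIFIED by the union bound.


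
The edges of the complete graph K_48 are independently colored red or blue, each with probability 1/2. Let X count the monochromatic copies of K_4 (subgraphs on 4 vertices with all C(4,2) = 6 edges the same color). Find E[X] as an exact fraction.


Let X = Σ_S X_S over the C(48, 4) = 194580 subsets S of size 4, where X_S = 1 if the K_4 on S is monochromatic.
For a fixed S, the K_4 on S has C(4, 2) = 6 edges. P[all 6 edges red] = (1/2)^6, and likewise for blue, so P[monochromatic] = 2·(1/2)^6 = 2^{1 − 6} = 1/32.
By linearity: E[X] = C(48, 4) · 2^{1 − 6} = 194580 · 1/32 = 48645/8.
Numerically: E[X] ≈ 6080.62500.

E[X] = C(48,4)·2^(1−C(4,2)) = 48645/8 ≈ 6080.62500.


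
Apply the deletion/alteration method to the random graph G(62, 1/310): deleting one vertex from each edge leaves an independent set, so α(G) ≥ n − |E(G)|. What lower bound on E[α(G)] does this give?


E[|E(G)|] = C(62, 2)·p = 1891 · (1/310) = 61/10.
E[α(G)] ≥ n − E[|E(G)|] = 62 − 61/10 = 559/10.
Numerically: ≈ 55.9000.
(This is only a lower bound; the true E[α(G)] may be larger.)

E[α(G)] ≥ 559/10 ≈ 55.9000.


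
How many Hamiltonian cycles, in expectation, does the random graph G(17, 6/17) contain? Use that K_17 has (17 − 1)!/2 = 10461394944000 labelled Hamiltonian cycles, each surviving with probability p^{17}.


K_17 has (17 − 1)!/2 = 10461394944000 labelled Hamiltonian cycles.
For each such Hamiltonian cycle H, let X_H = 1 if all 17 edges of H are present in G. Then P[X_H = 1] = p^{17} = (6/17)^{17} = 16926659444736/827240261886336764177.
Summing the indicators: E[X] = Σ_H E[X_H] = 10461394944000 · p^{17} = 10461394944000 · 16926659444736/827240261886336764177 = 177076469533971037814784000/827240261886336764177.
Numerically: E[X] ≈ 2.1406e+05.

E[X] = 10461394944000 · (6/17)^{17} = 177076469533971037814784000/827240261886336764177 ≈ 2.1406e+05.


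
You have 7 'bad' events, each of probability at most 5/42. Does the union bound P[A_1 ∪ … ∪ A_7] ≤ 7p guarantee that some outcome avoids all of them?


Union bound: P[∪_{i=1}^{7} A_i] ≤ Σ_i P[A_i] ≤ 7·p = 7·(5/42) = 5/6.
Numerically: 5/6 ≈ 0.833333.
Is 5/6 < 1? YES.
Since P[∪ A_i] ≤ 5/6 < 1, the complement has P[∩ A_i^c] ≥ 1 − 5/6 = 1/6 > 0, so some outcome avoids every A_i.

7·p = 5/6 ≈ 0.833333; existence CERTIFIED by the union bound.


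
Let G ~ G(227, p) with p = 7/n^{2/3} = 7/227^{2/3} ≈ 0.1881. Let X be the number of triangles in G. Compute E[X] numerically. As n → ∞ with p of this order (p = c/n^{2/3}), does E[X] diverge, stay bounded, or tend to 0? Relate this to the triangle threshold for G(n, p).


Number of potential triangles: C(227, 3) = 1923825.
Each occurs with probability p³ ≈ (0.1881)³ ≈ 6.656446e-03.
By linearity: E[X] = C(227, 3)·p³ ≈ 1923825 · 6.656446e-03 ≈ 12805.8370.
Since α = 2/3 < 1, p = c/n^{2/3} ≫ 1/n is above the triangle threshold p ~ 1/n. Asymptotically E[X] ~ (c³/6)·n^{3(1−α)} = (7³/6)·n^{1} → ∞; triangles are abundant w.h.p.

E[X] ≈ 12805.8370; in regime p = Θ(1/n^{2/3}) E[X] diverges (above the triangle threshold p ~ 1/n).


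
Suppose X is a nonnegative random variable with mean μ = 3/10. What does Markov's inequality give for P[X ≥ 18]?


μ = E[X] = 3/10, a = 18.
Markov: P[X ≥ 18] ≤ μ/a = (3/10)/18 = 1/60.
Numerically: ≈ 0.016667.
(Since a = 18 > μ = 0.300000, the bound 1/60 is < 1 and informative.)

P[X ≥ 18] ≤ 1/60 ≈ 0.016667.


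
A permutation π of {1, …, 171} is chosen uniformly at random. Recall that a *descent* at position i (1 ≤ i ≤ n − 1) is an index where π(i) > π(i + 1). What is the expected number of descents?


Write X = Σ X_I over i = 1, …, 170, with X_I the indicator of one descent.
There are 170 indicators.
For each fixed i, the pair (π(i), π(i+1)) is a uniformly random ordered pair of distinct values from {1, …, 171}; by symmetry P[π(i) > π(i+1)] = 1/2.
By linearity: E[X] = 170 · (1/2) = (171 − 1) · (1/2) = 85 ≈ 85.00000.

E[X] = 85 = 85.00000.


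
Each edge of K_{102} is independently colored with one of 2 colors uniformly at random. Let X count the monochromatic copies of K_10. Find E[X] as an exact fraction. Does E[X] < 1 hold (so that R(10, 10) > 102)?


E[X] = C(102, 10) · 2^{1 − 45} = 21300860967540 · 2^{−44} = 21300860967540/17592186044416.
As a reduced fraction: E[X] = 5325215241885/4398046511104 ≈ 1.211.
Is E[X] < 1? NO.
Since E[X] ≥ 1, the first-moment bound is inconclusive at n = 102; it does NOT by itself certify R(10, 10) > 102.

E[X] = 5325215241885/4398046511104 ≈ 1.211; E[X] ≥ 1; first-moment method inconclusive here.


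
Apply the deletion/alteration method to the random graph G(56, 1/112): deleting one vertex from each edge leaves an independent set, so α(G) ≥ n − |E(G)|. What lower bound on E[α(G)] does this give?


E[|E(G)|] = C(56, 2)·p = 1540 · (1/112) = 55/4.
E[α(G)] ≥ n − E[|E(G)|] = 56 − 55/4 = 169/4.
Numerically: ≈ 42.250.
(This is only a lower bound; the true E[α(G)] may be larger.)

E[α(G)] ≥ 169/4 ≈ 42.250.


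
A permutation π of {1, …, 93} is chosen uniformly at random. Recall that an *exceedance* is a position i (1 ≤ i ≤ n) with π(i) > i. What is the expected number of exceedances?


Write X = Σ_{i=1}^{93} X_i, where X_i = 1_{π(i) > i}.
For each fixed i, π(i) is uniform over {1, …, 93} (marginal of a uniform permutation), so P[π(i) > i] = (n − i)/n. Summing: Σ_{i=1}^{93} (n − i)/n = (0 + 1 + … + 92)/93 = 93(93 − 1)/(2·93) = (93 − 1)/2.
Hence E[X] = Σ_{i=1}^{93} (93 − i)/93 = 46 ≈ 46.00000.

E[X] = 46 = 46.00000.


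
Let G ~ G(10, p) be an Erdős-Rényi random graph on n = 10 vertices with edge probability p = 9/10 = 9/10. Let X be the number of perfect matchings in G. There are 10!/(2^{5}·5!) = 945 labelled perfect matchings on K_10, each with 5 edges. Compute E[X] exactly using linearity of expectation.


K_10 has 10!/(2^{5}·5!) = 945 labelled perfect matchings.
For each such perfect matching H, let X_H = 1 if all 5 edges of H are present in G. Then P[X_H = 1] = p^{5} = (9/10)^{5} = 59049/100000.
By linearity: E[X] = Σ_H E[X_H] = 945 · p^{5} = 945 · 59049/100000 = 11160261/20000.
Numerically: E[X] ≈ 558.013.

E[X] = 945 · (9/10)^{5} = 11160261/20000 ≈ 558.013.


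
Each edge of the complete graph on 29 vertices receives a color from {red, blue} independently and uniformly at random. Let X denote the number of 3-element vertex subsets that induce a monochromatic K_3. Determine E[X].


Let X = Σ_S X_S over the C(29, 3) = 3654 subsets S of size 3, where X_S = 1 if the K_3 on S is monochromatic.
For a fixed S, the K_3 on S has C(3, 2) = 3 edges. P[all 3 edges red] = (1/2)^3, and likewise for blue, so P[monochromatic] = 2·(1/2)^3 = 2^{1 − 3} = 1/4.
By linearity: E[X] = C(29, 3) · 2^{1 − 3} = 3654 · 1/4 = 1827/2.
Numerically: E[X] ≈ 913.50000.

E[X] = C(29,3)·2^(1−C(3,2)) = 1827/2 ≈ 913.50000.


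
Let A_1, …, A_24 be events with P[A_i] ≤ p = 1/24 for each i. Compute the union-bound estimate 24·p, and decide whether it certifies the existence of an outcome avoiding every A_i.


Union bound: P[∪_{i=1}^{24} A_i] ≤ Σ_i P[A_i] ≤ 24·p = 24·(1/24) = 1.
Numerically: 1 ≈ 1.00000.
Is 1 < 1? NO.
Since the bound 1 is ≥ 1, the union bound is uninformative here; it does NOT by itself certify existence.

24·p = 1 ≈ 1.00000; existence NOT certified by the union bound.


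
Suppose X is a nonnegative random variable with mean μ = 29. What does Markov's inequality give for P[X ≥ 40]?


μ = E[X] = 29, a = 40.
Markov: P[X ≥ 40] ≤ μ/a = (29)/40 = 29/40.
Numerically: ≈ 0.725.
(Since a = 40 > μ = 29.000, the bound 29/40 is < 1 and informative.)

P[X ≥ 40] ≤ 29/40 ≈ 0.725.


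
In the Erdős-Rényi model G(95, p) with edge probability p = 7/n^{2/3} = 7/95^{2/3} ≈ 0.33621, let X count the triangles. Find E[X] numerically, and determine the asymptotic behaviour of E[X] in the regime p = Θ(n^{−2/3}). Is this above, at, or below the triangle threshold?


Number of potential triangles: C(95, 3) = 138415.
Each occurs with probability p³ ≈ (0.33621)³ ≈ 3.8005540e-02.
By linearity: E[X] = C(95, 3)·p³ ≈ 138415 · 3.8005540e-02 ≈ 5260.53684.
Since α = 2/3 < 1, p = c/n^{2/3} ≫ 1/n is above the triangle threshold p ~ 1/n. Asymptotically E[X] ~ (c³/6)·n^{3(1−α)} = (7³/6)·n^{1} → ∞; triangles are abundant w.h.p.

E[X] ≈ 5260.53684; in regime p = Θ(1/n^{2/3}) E[X] diverges (above the triangle threshold p ~ 1/n).


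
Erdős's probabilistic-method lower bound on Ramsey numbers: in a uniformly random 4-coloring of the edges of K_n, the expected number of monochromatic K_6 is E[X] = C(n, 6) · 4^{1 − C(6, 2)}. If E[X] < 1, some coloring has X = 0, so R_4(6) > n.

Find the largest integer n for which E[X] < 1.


We need C(n, 6) · 4^{1 − 15} < 1, i.e. C(n, 6) < 4^{15 − 1} = 268435456.
Check values of n near the boundary:
  n = 77: C(77, 6) = 237093780; 237093780 < 268435456? YES
  n = 78: C(78, 6) = 256851595; 256851595 < 268435456? YES
  n = 79: C(79, 6) = 277962685; 277962685 < 268435456? NO
The largest n with C(n, 6) < 268435456 is n = 78 (where E[X] = 256851595/268435456 ≈ 0.95685). Hence R_4(6) > 78, i.e. R_4(6) ≥ 79.

Largest n = 78; hence R_4(6) > 78.


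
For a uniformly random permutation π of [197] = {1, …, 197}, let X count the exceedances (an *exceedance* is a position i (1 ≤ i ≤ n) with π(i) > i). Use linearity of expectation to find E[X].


Write X = Σ_{i=1}^{197} X_i, where X_i = 1_{π(i) > i}.
For each fixed i, π(i) is uniform over {1, …, 197} (marginal of a uniform permutation), so P[π(i) > i] = (n − i)/n. Summing: Σ_{i=1}^{197} (n − i)/n = (0 + 1 + … + 196)/197 = 197(197 − 1)/(2·197) = (197 − 1)/2.
Hence E[X] = Σ_{i=1}^{197} (197 − i)/197 = 98 ≈ 98.000.

E[X] = 98 = 98.000.


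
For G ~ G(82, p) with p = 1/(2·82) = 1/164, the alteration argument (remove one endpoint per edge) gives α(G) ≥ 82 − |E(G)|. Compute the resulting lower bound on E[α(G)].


E[|E(G)|] = C(82, 2)·p = 3321 · (1/164) = 81/4.
E[α(G)] ≥ n − E[|E(G)|] = 82 − 81/4 = 247/4.
Numerically: ≈ 61.75000.
(This is only a lower bound; the true E[α(G)] may be larger.)

E[α(G)] ≥ 247/4 ≈ 61.75000.


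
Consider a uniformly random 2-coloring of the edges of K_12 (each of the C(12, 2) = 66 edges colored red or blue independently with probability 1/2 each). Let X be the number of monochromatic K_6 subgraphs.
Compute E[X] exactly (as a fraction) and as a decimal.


Let X = Σ_S X_S over the C(12, 6) = 924 subsets S of size 6, where X_S = 1 if the K_6 on S is monochromatic.
For a fixed S, the K_6 on S has C(6, 2) = 15 edges. P[all 15 edges red] = (1/2)^15, and likewise for blue, so P[monochromatic] = 2·(1/2)^15 = 2^{1 − 15} = 1/16384.
Summing: E[X] = C(12, 6) · 2^{1 − 15} = 924 · 1/16384 = 231/4096.
Numerically: E[X] ≈ 0.056396.

E[X] = C(12,6)·2^(1−C(6,2)) = 231/4096 ≈ 0.056396.


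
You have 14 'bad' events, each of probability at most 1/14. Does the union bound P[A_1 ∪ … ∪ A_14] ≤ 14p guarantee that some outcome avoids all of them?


Union bound: P[∪_{i=1}^{14} A_i] ≤ Σ_i P[A_i] ≤ 14·p = 14·(1/14) = 1.
Numerically: 1 ≈ 1.000000.
Is 1 < 1? NO.
Since the bound 1 is ≥ 1, the union bound is uninformative here; it does NOT by itself certify existence.

14·p = 1 ≈ 1.000000; existence NOT certified by the union bound.


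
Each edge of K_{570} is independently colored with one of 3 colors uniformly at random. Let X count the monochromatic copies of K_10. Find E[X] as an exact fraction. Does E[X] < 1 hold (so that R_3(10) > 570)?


E[X] = C(570, 10) · 3^{1 − 45} = 921524823451961408691 · 3^{−44} = 921524823451961408691/984770902183611232881.
As a reduced fraction: E[X] = 34130549016739311433/36472996377170786403 ≈ 0.936.
Is E[X] < 1? YES.
Since E[X] < 1, there exists a 3-coloring of K_{570} with no monochromatic K_10; hence R_3(10) > 570.

E[X] = 34130549016739311433/36472996377170786403 ≈ 0.936; E[X] < 1, so R_3(10) > 570.


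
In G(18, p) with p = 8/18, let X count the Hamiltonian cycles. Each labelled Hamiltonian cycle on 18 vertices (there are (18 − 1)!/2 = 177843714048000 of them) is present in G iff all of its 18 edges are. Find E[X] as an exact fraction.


K_18 has (18 − 1)!/2 = 177843714048000 labelled Hamiltonian cycles.
For each such Hamiltonian cycle H, let X_H = 1 if all 18 edges of H are present in G. Then P[X_H = 1] = p^{18} = (4/9)^{18} = 68719476736/150094635296999121.
By linearity of expectation: E[X] = Σ_H E[X_H] = 177843714048000 · p^{18} = 177843714048000 · 68719476736/150094635296999121 = 16764508875398316032000/205891132094649.
Numerically: E[X] ≈ 8.14e+07.

E[X] = 177843714048000 · (4/9)^{18} = 16764508875398316032000/205891132094649 ≈ 8.14e+07.


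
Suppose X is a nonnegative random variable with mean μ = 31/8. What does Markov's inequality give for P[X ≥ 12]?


μ = E[X] = 31/8, a = 12.
Markov: P[X ≥ 12] ≤ μ/a = (31/8)/12 = 31/96.
Numerically: ≈ 0.3229.
(Since a = 12 > μ = 3.8750, the bound 31/96 is < 1 and informative.)

P[X ≥ 12] ≤ 31/96 ≈ 0.3229.


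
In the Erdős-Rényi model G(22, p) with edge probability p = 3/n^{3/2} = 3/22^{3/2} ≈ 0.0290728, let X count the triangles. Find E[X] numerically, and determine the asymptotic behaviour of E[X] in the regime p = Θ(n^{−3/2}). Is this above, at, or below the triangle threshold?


Number of potential triangles: C(22, 3) = 1540.
Each occurs with probability p³ ≈ (0.0290728)³ ≈ 2.45731992e-05.
By linearity: E[X] = C(22, 3)·p³ ≈ 1540 · 2.45731992e-05 ≈ 0.037843.
Since α = 3/2 > 1, p = c/n^{3/2} = o(1/n) is below the triangle threshold p ~ 1/n. Asymptotically E[X] ~ (c³/6)·n^{3(1−α)} = (3³/6)·n^{-1.5} → 0, so by Markov's inequality G has no triangles w.h.p.

E[X] ≈ 0.037843; in regime p = Θ(1/n^{3/2}) E[X] tends to 0 (below the triangle threshold p ~ 1/n).
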